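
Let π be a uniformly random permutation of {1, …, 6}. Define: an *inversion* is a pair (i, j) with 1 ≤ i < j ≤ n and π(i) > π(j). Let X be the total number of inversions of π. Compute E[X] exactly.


Write X = Σ X_I over the C(6, 2) = 15 pairs i < j, with X_I the indicator of one inversion.
There are 15 indicators.
For each fixed pair i < j, the values π(i) and π(j) are two distinct elements of {1, …, 6} in uniformly random order; by symmetry P[π(i) > π(j)] = 1/2.
By linearity: E[X] = 15 · (1/2) = C(6, 2) · (1/2) = 15/2 = 15/2 ≈ 7.5000.

E[X] = 15/2 = 7.5000.


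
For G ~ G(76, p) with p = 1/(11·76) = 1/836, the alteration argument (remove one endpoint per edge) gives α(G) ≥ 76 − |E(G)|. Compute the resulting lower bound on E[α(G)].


E[|E(G)|] = C(76, 2)·p = 2850 · (1/836) = 75/22.
E[α(G)] ≥ n − E[|E(G)|] = 76 − 75/22 = 1597/22.
Numerically: ≈ 72.5909.
(This is only a lower bound; the true E[α(G)] may be larger.)

E[α(G)] ≥ 1597/22 ≈ 72.5909.


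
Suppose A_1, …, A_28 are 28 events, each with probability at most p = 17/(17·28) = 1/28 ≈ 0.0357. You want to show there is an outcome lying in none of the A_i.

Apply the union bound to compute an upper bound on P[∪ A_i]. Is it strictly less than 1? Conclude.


Union bound: P[∪_{i=1}^{28} A_i] ≤ Σ_i P[A_i] ≤ 28·p = 28·(1/28) = 1.
Numerically: 1 ≈ 1.0000.
Is 1 < 1? NO.
Since the bound 1 is ≥ 1, the union bound is uninformative here; it does NOT by itself certify existence.

28·p = 1 ≈ 1.0000; existence NOT certified by the union bound.


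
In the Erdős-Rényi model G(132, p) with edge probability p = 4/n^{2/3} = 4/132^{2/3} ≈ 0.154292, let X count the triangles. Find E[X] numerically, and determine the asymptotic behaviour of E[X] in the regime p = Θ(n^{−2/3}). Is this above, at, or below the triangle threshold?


Number of potential triangles: C(132, 3) = 374660.
Each occurs with probability p³ ≈ (0.154292)³ ≈ 3.67309458e-03.
By linearity: E[X] = C(132, 3)·p³ ≈ 374660 · 3.67309458e-03 ≈ 1376.161616.
Since α = 2/3 < 1, p = c/n^{2/3} ≫ 1/n is above the triangle threshold p ~ 1/n. Asymptotically E[X] ~ (c³/6)·n^{3(1−α)} = (4³/6)·n^{1} → ∞; triangles are abundant w.h.p.

E[X] ≈ 1376.161616; in regime p = Θ(1/n^{2/3}) E[X] diverges (above the triangle threshold p ~ 1/n).


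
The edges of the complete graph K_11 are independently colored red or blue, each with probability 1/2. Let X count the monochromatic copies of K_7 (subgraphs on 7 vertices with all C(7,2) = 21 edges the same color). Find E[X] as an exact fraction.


Let X = Σ_S X_S over the C(11, 7) = 330 subsets S of size 7, where X_S = 1 if the K_7 on S is monochromatic.
For a fixed S, the K_7 on S has C(7, 2) = 21 edges. P[all 21 edges red] = (1/2)^21, and likewise for blue, so P[monochromatic] = 2·(1/2)^21 = 2^{1 − 21} = 1/1048576.
By linearity: E[X] = C(11, 7) · 2^{1 − 21} = 330 · 1/1048576 = 165/524288.
Numerically: E[X] ≈ 0.0003.

E[X] = C(11,7)·2^(1−C(7,2)) = 165/524288 ≈ 0.0003.


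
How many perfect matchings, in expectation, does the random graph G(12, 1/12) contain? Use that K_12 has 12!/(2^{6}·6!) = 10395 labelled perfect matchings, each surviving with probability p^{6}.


K_12 has 12!/(2^{6}·6!) = 10395 labelled perfect matchings.
For each such perfect matching H, let X_H = 1 if all 6 edges of H are present in G. Then P[X_H = 1] = p^{6} = (1/12)^{6} = 1/2985984.
Summing the indicators: E[X] = Σ_H E[X_H] = 10395 · p^{6} = 10395 · 1/2985984 = 385/110592.
Numerically: E[X] ≈ 0.00348126.

E[X] = 10395 · (1/12)^{6} = 385/110592 ≈ 0.00348126.


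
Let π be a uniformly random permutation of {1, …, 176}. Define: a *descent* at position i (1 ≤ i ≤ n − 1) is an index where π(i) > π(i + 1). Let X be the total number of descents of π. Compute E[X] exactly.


Write X = Σ X_I over i = 1, …, 175, with X_I the indicator of one descent.
There are 175 indicators.
For each fixed i, the pair (π(i), π(i+1)) is a uniformly random ordered pair of distinct values from {1, …, 176}; by symmetry P[π(i) > π(i+1)] = 1/2.
By linearity: E[X] = 175 · (1/2) = (176 − 1) · (1/2) = 175/2 ≈ 87.500.

E[X] = 175/2 = 87.500.


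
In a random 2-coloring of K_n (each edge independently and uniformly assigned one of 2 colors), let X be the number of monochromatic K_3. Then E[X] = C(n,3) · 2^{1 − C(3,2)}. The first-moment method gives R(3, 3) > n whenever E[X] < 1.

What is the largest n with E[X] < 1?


We need C(n, 3) · 2^{1 − 3} < 1, i.e. C(n, 3) < 2^{3 − 1} = 4.
Check values of n near the boundary:
  n = 3: C(3, 3) = 1; 1 < 4? YES
  n = 4: C(4, 3) = 4; 4 < 4? NO
  n = 5: C(5, 3) = 10; 10 < 4? NO
  n = 6: C(6, 3) = 20; 20 < 4? NO
The largest n with C(n, 3) < 4 is n = 3 (where E[X] = 1/4 ≈ 0.250000). Hence R(3, 3) > 3, i.e. R(3, 3) ≥ 4.

Largest n = 3; hence R(3, 3) > 3.


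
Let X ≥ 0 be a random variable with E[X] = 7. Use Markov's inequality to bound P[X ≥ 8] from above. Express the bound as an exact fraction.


μ = E[X] = 7, a = 8.
Markov: P[X ≥ 8] ≤ μ/a = (7)/8 = 7/8.
Numerically: ≈ 0.8750.
(Since a = 8 > μ = 7.0000, the bound 7/8 is < 1 and informative.)

P[X ≥ 8] ≤ 7/8 ≈ 0.8750.


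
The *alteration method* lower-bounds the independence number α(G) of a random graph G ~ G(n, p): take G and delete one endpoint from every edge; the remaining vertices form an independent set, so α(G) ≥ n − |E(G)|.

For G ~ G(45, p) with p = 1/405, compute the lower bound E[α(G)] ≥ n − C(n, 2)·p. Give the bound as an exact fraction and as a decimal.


E[|E(G)|] = C(45, 2)·p = 990 · (1/405) = 22/9.
E[α(G)] ≥ n − E[|E(G)|] = 45 − 22/9 = 383/9.
Numerically: ≈ 42.556.
(This is only a lower bound; the true E[α(G)] may be larger.)

E[α(G)] ≥ 383/9 ≈ 42.556.


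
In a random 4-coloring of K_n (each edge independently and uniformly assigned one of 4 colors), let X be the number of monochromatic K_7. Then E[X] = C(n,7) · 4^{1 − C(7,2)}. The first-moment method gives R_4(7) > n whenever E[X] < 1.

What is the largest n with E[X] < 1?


We need C(n, 7) · 4^{1 − 21} < 1, i.e. C(n, 7) < 4^{21 − 1} = 1099511627776.
Check values of n near the boundary:
  n = 179: C(179, 7) = 1037437234460; 1037437234460 < 1099511627776? YES
  n = 180: C(180, 7) = 1079414463600; 1079414463600 < 1099511627776? YES
  n = 181: C(181, 7) = 1122839183400; 1122839183400 < 1099511627776? NO
  n = 182: C(182, 7) = 1167752750736; 1167752750736 < 1099511627776? NO
  n = 183: C(183, 7) = 1214197462413; 1214197462413 < 1099511627776? NO
The largest n with C(n, 7) < 1099511627776 is n = 180 (where E[X] = 67463403975/68719476736 ≈ 0.9817). Hence R_4(7) > 180, i.e. R_4(7) ≥ 181.

Largest n = 180; hence R_4(7) > 180.


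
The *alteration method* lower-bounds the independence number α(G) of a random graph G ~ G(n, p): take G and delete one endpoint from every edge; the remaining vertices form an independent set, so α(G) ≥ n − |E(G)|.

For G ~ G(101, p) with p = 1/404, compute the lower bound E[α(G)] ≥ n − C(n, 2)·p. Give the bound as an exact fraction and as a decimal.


E[|E(G)|] = C(101, 2)·p = 5050 · (1/404) = 25/2.
E[α(G)] ≥ n − E[|E(G)|] = 101 − 25/2 = 177/2.
Numerically: ≈ 88.500000.
(This is only a lower bound; the true E[α(G)] may be larger.)

E[α(G)] ≥ 177/2 ≈ 88.500000.


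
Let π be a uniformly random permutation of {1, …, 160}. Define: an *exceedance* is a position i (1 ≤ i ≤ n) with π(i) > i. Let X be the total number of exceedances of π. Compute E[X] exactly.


Write X = Σ_{i=1}^{160} X_i, where X_i = 1_{π(i) > i}.
For each fixed i, π(i) is uniform over {1, …, 160} (marginal of a uniform permutation), so P[π(i) > i] = (n − i)/n. Summing: Σ_{i=1}^{160} (n − i)/n = (0 + 1 + … + 159)/160 = 160(160 − 1)/(2·160) = (160 − 1)/2.
Hence E[X] = Σ_{i=1}^{160} (160 − i)/160 = 159/2 ≈ 79.500000.

E[X] = 159/2 = 79.500000.


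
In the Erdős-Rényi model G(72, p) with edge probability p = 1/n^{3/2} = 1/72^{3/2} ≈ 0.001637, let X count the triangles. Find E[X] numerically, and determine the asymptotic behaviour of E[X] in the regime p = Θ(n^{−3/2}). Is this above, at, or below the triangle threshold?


Number of potential triangles: C(72, 3) = 59640.
Each occurs with probability p³ ≈ (0.001637)³ ≈ 4.385345e-09.
By linearity: E[X] = C(72, 3)·p³ ≈ 59640 · 4.385345e-09 ≈ 0.0003.
Since α = 3/2 > 1, p = c/n^{3/2} = o(1/n) is below the triangle threshold p ~ 1/n. Asymptotically E[X] ~ (c³/6)·n^{3(1−α)} = (1³/6)·n^{-1.5} → 0, so by Markov's inequality G has no triangles w.h.p.

E[X] ≈ 0.0003; in regime p = Θ(1/n^{3/2}) E[X] tends to 0 (below the triangle threshold p ~ 1/n).


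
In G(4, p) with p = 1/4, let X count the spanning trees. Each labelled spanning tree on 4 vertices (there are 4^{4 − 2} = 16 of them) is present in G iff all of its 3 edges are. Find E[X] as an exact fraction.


K_4 has 4^{4 − 2} = 16 labelled spanning trees.
For each such spanning tree H, let X_H = 1 if all 3 edges of H are present in G. Then P[X_H = 1] = p^{3} = (1/4)^{3} = 1/64.
By linearity of expectation: E[X] = Σ_H E[X_H] = 16 · p^{3} = 16 · 1/64 = 1/4.
Numerically: E[X] ≈ 0.25.

E[X] = 16 · (1/4)^{3} = 1/4 ≈ 0.25.


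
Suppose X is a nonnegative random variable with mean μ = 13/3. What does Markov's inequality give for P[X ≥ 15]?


μ = E[X] = 13/3, a = 15.
Markov: P[X ≥ 15] ≤ μ/a = (13/3)/15 = 13/45.
Numerically: ≈ 0.289.
(Since a = 15 > μ = 4.333, the bound 13/45 is < 1 and informative.)

P[X ≥ 15] ≤ 13/45 ≈ 0.289.


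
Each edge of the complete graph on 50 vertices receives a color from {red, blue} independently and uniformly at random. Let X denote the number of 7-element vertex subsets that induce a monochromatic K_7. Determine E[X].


Let X = Σ_S X_S over the C(50, 7) = 99884400 subsets S of size 7, where X_S = 1 if the K_7 on S is monochromatic.
For a fixed S, the K_7 on S has C(7, 2) = 21 edges. P[all 21 edges red] = (1/2)^21, and likewise for blue, so P[monochromatic] = 2·(1/2)^21 = 2^{1 − 21} = 1/1048576.
Summing: E[X] = C(50, 7) · 2^{1 − 21} = 99884400 · 1/1048576 = 6242775/65536.
Numerically: E[X] ≈ 95.25719.

E[X] = C(50,7)·2^(1−C(7,2)) = 6242775/65536 ≈ 95.25719.


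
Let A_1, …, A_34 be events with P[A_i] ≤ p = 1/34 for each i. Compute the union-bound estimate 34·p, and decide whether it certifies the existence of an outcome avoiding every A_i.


Union bound: P[∪_{i=1}^{34} A_i] ≤ Σ_i P[A_i] ≤ 34·p = 34·(1/34) = 1.
Numerically: 1 ≈ 1.000.
Is 1 < 1? NO.
Since the bound 1 is ≥ 1, the union bound is uninformative here; it does NOT by itself certify existence.

34·p = 1 ≈ 1.000; existence NOT certified by the union bound.


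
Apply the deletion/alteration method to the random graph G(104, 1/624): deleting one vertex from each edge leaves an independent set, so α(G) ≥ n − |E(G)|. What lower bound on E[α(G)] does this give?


E[|E(G)|] = C(104, 2)·p = 5356 · (1/624) = 103/12.
E[α(G)] ≥ n − E[|E(G)|] = 104 − 103/12 = 1145/12.
Numerically: ≈ 95.416667.
(This is only a lower bound; the true E[α(G)] may be larger.)

E[α(G)] ≥ 1145/12 ≈ 95.416667.


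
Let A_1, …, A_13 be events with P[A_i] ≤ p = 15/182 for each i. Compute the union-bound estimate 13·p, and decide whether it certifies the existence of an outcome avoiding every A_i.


Union bound: P[∪_{i=1}^{13} A_i] ≤ Σ_i P[A_i] ≤ 13·p = 13·(15/182) = 15/14.
Numerically: 15/14 ≈ 1.071429.
Is 15/14 < 1? NO.
Since the bound 15/14 is ≥ 1, the union bound is uninformative here; it does NOT by itself certify existence.

13·p = 15/14 ≈ 1.071429; existence NOT certified by the union bound.


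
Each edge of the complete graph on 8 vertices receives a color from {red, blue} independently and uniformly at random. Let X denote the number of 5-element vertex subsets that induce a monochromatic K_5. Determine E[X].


Let X = Σ_S X_S over the C(8, 5) = 56 subsets S of size 5, where X_S = 1 if the K_5 on S is monochromatic.
For a fixed S, the K_5 on S has C(5, 2) = 10 edges. P[all 10 edges red] = (1/2)^10, and likewise for blue, so P[monochromatic] = 2·(1/2)^10 = 2^{1 − 10} = 1/512.
By linearity: E[X] = C(8, 5) · 2^{1 − 10} = 56 · 1/512 = 7/64.
Numerically: E[X] ≈ 0.109375.

E[X] = C(8,5)·2^(1−C(5,2)) = 7/64 ≈ 0.109375.


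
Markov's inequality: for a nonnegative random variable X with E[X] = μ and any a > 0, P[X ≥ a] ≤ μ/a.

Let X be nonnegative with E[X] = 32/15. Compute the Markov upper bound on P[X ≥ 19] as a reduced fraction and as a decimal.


μ = E[X] = 32/15, a = 19.
Markov: P[X ≥ 19] ≤ μ/a = (32/15)/19 = 32/285.
Numerically: ≈ 0.11228.
(Since a = 19 > μ = 2.13333, the bound 32/285 is < 1 and informative.)

P[X ≥ 19] ≤ 32/285 ≈ 0.11228.


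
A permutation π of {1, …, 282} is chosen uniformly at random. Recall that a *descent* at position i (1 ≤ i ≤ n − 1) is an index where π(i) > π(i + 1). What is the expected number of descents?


Write X = Σ X_I over i = 1, …, 281, with X_I the indicator of one descent.
There are 281 indicators.
For each fixed i, the pair (π(i), π(i+1)) is a uniformly random ordered pair of distinct values from {1, …, 282}; by symmetry P[π(i) > π(i+1)] = 1/2.
By linearity: E[X] = 281 · (1/2) = (282 − 1) · (1/2) = 281/2 ≈ 140.50000.

E[X] = 281/2 = 140.50000.


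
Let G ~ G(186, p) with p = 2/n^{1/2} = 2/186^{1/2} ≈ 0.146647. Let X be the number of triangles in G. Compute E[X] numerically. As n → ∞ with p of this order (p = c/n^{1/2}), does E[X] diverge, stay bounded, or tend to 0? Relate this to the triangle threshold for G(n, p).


Number of potential triangles: C(186, 3) = 1055240.
Each occurs with probability p³ ≈ (0.146647)³ ≈ 3.15370140e-03.
By linearity: E[X] = C(186, 3)·p³ ≈ 1055240 · 3.15370140e-03 ≈ 3327.911864.
Since α = 1/2 < 1, p = c/n^{1/2} ≫ 1/n is above the triangle threshold p ~ 1/n. Asymptotically E[X] ~ (c³/6)·n^{3(1−α)} = (2³/6)·n^{1.5} → ∞; triangles are abundant w.h.p.

E[X] ≈ 3327.911864; in regime p = Θ(1/n^{1/2}) E[X] diverges (above the triangle threshold p ~ 1/n).


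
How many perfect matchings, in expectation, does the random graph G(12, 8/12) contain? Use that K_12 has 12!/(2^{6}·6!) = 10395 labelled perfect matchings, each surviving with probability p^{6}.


K_12 has 12!/(2^{6}·6!) = 10395 labelled perfect matchings.
For each such perfect matching H, let X_H = 1 if all 6 edges of H are present in G. Then P[X_H = 1] = p^{6} = (2/3)^{6} = 64/729.
Summing the indicators: E[X] = Σ_H E[X_H] = 10395 · p^{6} = 10395 · 64/729 = 24640/27.
Numerically: E[X] ≈ 912.6.

E[X] = 10395 · (2/3)^{6} = 24640/27 ≈ 912.6.


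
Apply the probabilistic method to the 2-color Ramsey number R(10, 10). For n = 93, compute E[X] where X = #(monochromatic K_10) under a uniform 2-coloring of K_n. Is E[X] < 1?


E[X] = C(93, 10) · 2^{1 − 45} = 8079421007658 · 2^{−44} = 8079421007658/17592186044416.
As a reduced fraction: E[X] = 4039710503829/8796093022208 ≈ 0.459262.
Is E[X] < 1? YES.
Since E[X] < 1, there exists a 2-coloring of K_{93} with no monochromatic K_10; hence R(10, 10) > 93.

E[X] = 4039710503829/8796093022208 ≈ 0.459262; E[X] < 1, so R(10, 10) > 93.


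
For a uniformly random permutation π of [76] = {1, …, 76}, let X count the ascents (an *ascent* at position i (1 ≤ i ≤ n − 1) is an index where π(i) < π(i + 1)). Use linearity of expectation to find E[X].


Write X = Σ X_I over i = 1, …, 75, with X_I the indicator of one ascent.
There are 75 indicators.
For each fixed i, the pair (π(i), π(i+1)) is a uniformly random ordered pair of distinct values from {1, …, 76}; by symmetry P[π(i) < π(i+1)] = 1/2.
By linearity: E[X] = 75 · (1/2) = (76 − 1) · (1/2) = 75/2 ≈ 37.500000.

E[X] = 75/2 = 37.500000.


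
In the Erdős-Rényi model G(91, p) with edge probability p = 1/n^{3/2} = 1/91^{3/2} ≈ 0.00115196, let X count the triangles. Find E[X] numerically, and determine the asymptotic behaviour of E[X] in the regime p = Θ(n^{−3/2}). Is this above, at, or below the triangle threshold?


Number of potential triangles: C(91, 3) = 121485.
Each occurs with probability p³ ≈ (0.00115196)³ ≈ 1.52866997e-09.
By linearity: E[X] = C(91, 3)·p³ ≈ 121485 · 1.52866997e-09 ≈ 0.000186.
Since α = 3/2 > 1, p = c/n^{3/2} = o(1/n) is below the triangle threshold p ~ 1/n. Asymptotically E[X] ~ (c³/6)·n^{3(1−α)} = (1³/6)·n^{-1.5} → 0, so by Markov's inequality G has no triangles w.h.p.

E[X] ≈ 0.000186; in regime p = Θ(1/n^{3/2}) E[X] tends to 0 (below the triangle threshold p ~ 1/n).


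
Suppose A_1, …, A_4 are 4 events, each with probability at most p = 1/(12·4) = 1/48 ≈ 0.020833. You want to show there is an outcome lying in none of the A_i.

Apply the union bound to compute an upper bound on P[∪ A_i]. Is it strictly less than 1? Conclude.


Union bound: P[∪_{i=1}^{4} A_i] ≤ Σ_i P[A_i] ≤ 4·p = 4·(1/48) = 1/12.
Numerically: 1/12 ≈ 0.083333.
Is 1/12 < 1? YES.
Since P[∪ A_i] ≤ 1/12 < 1, the complement has P[∩ A_i^c] ≥ 1 − 1/12 = 11/12 > 0, so some outcome avoids every A_i.

4·p = 1/12 ≈ 0.083333; existence CERTIFIED by the union bound.


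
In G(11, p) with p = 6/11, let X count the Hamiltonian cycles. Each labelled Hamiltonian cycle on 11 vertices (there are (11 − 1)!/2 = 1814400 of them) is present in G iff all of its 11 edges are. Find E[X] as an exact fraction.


K_11 has (11 − 1)!/2 = 1814400 labelled Hamiltonian cycles.
For each such Hamiltonian cycle H, let X_H = 1 if all 11 edges of H are present in G. Then P[X_H = 1] = p^{11} = (6/11)^{11} = 362797056/285311670611.
By linearity: E[X] = Σ_H E[X_H] = 1814400 · p^{11} = 1814400 · 362797056/285311670611 = 658258978406400/285311670611.
Numerically: E[X] ≈ 2307.16.

E[X] = 1814400 · (6/11)^{11} = 658258978406400/285311670611 ≈ 2307.16.


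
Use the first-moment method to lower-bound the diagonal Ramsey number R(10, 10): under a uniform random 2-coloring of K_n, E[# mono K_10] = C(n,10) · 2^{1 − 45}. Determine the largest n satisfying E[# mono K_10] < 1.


We need C(n, 10) · 2^{1 − 45} < 1, i.e. C(n, 10) < 2^{45 − 1} = 17592186044416.
Check values of n near the boundary:
  n = 98: C(98, 10) = 14005614014756; 14005614014756 < 17592186044416? YES
  n = 99: C(99, 10) = 15579278510796; 15579278510796 < 17592186044416? YES
  n = 100: C(100, 10) = 17310309456440; 17310309456440 < 17592186044416? YES
  n = 101: C(101, 10) = 19212541264840; 19212541264840 < 17592186044416? NO
  n = 102: C(102, 10) = 21300860967540; 21300860967540 < 17592186044416? NO
  n = 103: C(103, 10) = 23591276125340; 23591276125340 < 17592186044416? NO
The largest n with C(n, 10) < 17592186044416 is n = 100 (where E[X] = 2163788682055/2199023255552 ≈ 0.98398). Hence R(10, 10) > 100, i.e. R(10, 10) ≥ 101.

Largest n = 100; hence R(10, 10) > 100.


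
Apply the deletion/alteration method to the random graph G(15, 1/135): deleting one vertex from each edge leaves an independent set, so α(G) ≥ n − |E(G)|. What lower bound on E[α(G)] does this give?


E[|E(G)|] = C(15, 2)·p = 105 · (1/135) = 7/9.
E[α(G)] ≥ n − E[|E(G)|] = 15 − 7/9 = 128/9.
Numerically: ≈ 14.222.
(This is only a lower bound; the true E[α(G)] may be larger.)

E[α(G)] ≥ 128/9 ≈ 14.222.


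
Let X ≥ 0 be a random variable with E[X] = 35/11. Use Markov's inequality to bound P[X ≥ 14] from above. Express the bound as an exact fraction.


μ = E[X] = 35/11, a = 14.
Markov: P[X ≥ 14] ≤ μ/a = (35/11)/14 = 5/22.
Numerically: ≈ 0.227.
(Since a = 14 > μ = 3.182, the bound 5/22 is < 1 and informative.)

P[X ≥ 14] ≤ 5/22 ≈ 0.227.


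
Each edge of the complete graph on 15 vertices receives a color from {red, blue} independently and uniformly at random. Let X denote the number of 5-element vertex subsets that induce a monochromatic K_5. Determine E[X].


Let X = Σ_S X_S over the C(15, 5) = 3003 subsets S of size 5, where X_S = 1 if the K_5 on S is monochromatic.
For a fixed S, the K_5 on S has C(5, 2) = 10 edges. P[all 10 edges red] = (1/2)^10, and likewise for blue, so P[monochromatic] = 2·(1/2)^10 = 2^{1 − 10} = 1/512.
By linearity: E[X] = C(15, 5) · 2^{1 − 10} = 3003 · 1/512 = 3003/512.
Numerically: E[X] ≈ 5.86523.

E[X] = C(15,5)·2^(1−C(5,2)) = 3003/512 ≈ 5.86523.


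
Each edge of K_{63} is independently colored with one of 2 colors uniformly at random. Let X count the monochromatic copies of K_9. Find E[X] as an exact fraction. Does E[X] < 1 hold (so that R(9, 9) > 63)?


E[X] = C(63, 9) · 2^{1 − 36} = 23667689815 · 2^{−35} = 23667689815/34359738368.
As a reduced fraction: E[X] = 23667689815/34359738368 ≈ 0.689.
Is E[X] < 1? YES.
Since E[X] < 1, there exists a 2-coloring of K_{63} with no monochromatic K_9; hence R(9, 9) > 63.

E[X] = 23667689815/34359738368 ≈ 0.689; E[X] < 1, so R(9, 9) > 63.


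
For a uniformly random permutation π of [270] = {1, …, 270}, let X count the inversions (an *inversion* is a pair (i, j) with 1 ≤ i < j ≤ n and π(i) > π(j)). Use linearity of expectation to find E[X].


Write X = Σ X_I over the C(270, 2) = 36315 pairs i < j, with X_I the indicator of one inversion.
There are 36315 indicators.
For each fixed pair i < j, the values π(i) and π(j) are two distinct elements of {1, …, 270} in uniformly random order; by symmetry P[π(i) > π(j)] = 1/2.
By linearity: E[X] = 36315 · (1/2) = C(270, 2) · (1/2) = 36315/2 = 36315/2 ≈ 18157.5000.

E[X] = 36315/2 = 18157.5000.


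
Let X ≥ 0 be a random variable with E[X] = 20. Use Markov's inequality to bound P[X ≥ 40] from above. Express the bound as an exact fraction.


μ = E[X] = 20, a = 40.
Markov: P[X ≥ 40] ≤ μ/a = (20)/40 = 1/2.
Numerically: ≈ 0.5000.
(Since a = 40 > μ = 20.0000, the bound 1/2 is < 1 and informative.)

P[X ≥ 40] ≤ 1/2 ≈ 0.5000.


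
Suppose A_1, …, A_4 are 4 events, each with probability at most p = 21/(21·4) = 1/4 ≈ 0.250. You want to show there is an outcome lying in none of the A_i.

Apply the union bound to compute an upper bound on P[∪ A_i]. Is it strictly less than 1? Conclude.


Union bound: P[∪_{i=1}^{4} A_i] ≤ Σ_i P[A_i] ≤ 4·p = 4·(1/4) = 1.
Numerically: 1 ≈ 1.000.
Is 1 < 1? NO.
Since the bound 1 is ≥ 1, the union bound is uninformative here; it does NOT by itself certify existence.

4·p = 1 ≈ 1.000; existence NOT certified by the union bound.


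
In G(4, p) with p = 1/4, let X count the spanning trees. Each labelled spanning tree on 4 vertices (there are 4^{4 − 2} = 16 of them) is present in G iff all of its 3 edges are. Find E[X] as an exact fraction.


K_4 has 4^{4 − 2} = 16 labelled spanning trees.
For each such spanning tree H, let X_H = 1 if all 3 edges of H are present in G. Then P[X_H = 1] = p^{3} = (1/4)^{3} = 1/64.
By linearity of expectation: E[X] = Σ_H E[X_H] = 16 · p^{3} = 16 · 1/64 = 1/4.
Numerically: E[X] ≈ 0.25.

E[X] = 16 · (1/4)^{3} = 1/4 ≈ 0.25.


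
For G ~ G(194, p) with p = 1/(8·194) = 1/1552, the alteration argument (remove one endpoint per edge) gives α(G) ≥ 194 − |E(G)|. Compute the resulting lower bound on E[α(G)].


E[|E(G)|] = C(194, 2)·p = 18721 · (1/1552) = 193/16.
E[α(G)] ≥ n − E[|E(G)|] = 194 − 193/16 = 2911/16.
Numerically: ≈ 181.937500.
(This is only a lower bound; the true E[α(G)] may be larger.)

E[α(G)] ≥ 2911/16 ≈ 181.937500.


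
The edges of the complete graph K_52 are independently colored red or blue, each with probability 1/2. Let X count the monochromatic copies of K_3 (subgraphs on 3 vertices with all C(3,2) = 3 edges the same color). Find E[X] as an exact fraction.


Let X = Σ_S X_S over the C(52, 3) = 22100 subsets S of size 3, where X_S = 1 if the K_3 on S is monochromatic.
For a fixed S, the K_3 on S has C(3, 2) = 3 edges. P[all 3 edges red] = (1/2)^3, and likewise for blue, so P[monochromatic] = 2·(1/2)^3 = 2^{1 − 3} = 1/4.
By linearity of expectation: E[X] = C(52, 3) · 2^{1 − 3} = 22100 · 1/4 = 5525.
Numerically: E[X] ≈ 5525.00000.

E[X] = C(52,3)·2^(1−C(3,2)) = 5525 ≈ 5525.00000.


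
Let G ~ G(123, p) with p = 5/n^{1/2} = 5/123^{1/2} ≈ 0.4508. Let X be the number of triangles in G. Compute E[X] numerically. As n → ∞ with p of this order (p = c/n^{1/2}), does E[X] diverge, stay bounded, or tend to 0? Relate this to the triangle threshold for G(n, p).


Number of potential triangles: C(123, 3) = 302621.
Each occurs with probability p³ ≈ (0.4508)³ ≈ 9.163309e-02.
By linearity: E[X] = C(123, 3)·p³ ≈ 302621 · 9.163309e-02 ≈ 27730.0982.
Since α = 1/2 < 1, p = c/n^{1/2} ≫ 1/n is above the triangle threshold p ~ 1/n. Asymptotically E[X] ~ (c³/6)·n^{3(1−α)} = (5³/6)·n^{1.5} → ∞; triangles are abundant w.h.p.

E[X] ≈ 27730.0982; in regime p = Θ(1/n^{1/2}) E[X] diverges (above the triangle threshold p ~ 1/n).


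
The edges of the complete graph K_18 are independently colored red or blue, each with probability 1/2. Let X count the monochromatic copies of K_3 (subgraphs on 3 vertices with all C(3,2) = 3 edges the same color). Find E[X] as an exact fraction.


Let X = Σ_S X_S over the C(18, 3) = 816 subsets S of size 3, where X_S = 1 if the K_3 on S is monochromatic.
For a fixed S, the K_3 on S has C(3, 2) = 3 edges. P[all 3 edges red] = (1/2)^3, and likewise for blue, so P[monochromatic] = 2·(1/2)^3 = 2^{1 − 3} = 1/4.
By linearity: E[X] = C(18, 3) · 2^{1 − 3} = 816 · 1/4 = 204.
Numerically: E[X] ≈ 204.000000.

E[X] = C(18,3)·2^(1−C(3,2)) = 204 ≈ 204.000000.


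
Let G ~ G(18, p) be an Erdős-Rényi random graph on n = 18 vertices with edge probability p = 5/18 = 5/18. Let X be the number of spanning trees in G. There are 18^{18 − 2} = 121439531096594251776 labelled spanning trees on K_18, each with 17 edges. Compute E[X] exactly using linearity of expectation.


K_18 has 18^{18 − 2} = 121439531096594251776 labelled spanning trees.
For each such spanning tree H, let X_H = 1 if all 17 edges of H are present in G. Then P[X_H = 1] = p^{17} = (5/18)^{17} = 762939453125/2185911559738696531968.
By linearity: E[X] = Σ_H E[X_H] = 121439531096594251776 · p^{17} = 121439531096594251776 · 762939453125/2185911559738696531968 = 762939453125/18.
Numerically: E[X] ≈ 4.239e+10.

E[X] = 121439531096594251776 · (5/18)^{17} = 762939453125/18 ≈ 4.239e+10.


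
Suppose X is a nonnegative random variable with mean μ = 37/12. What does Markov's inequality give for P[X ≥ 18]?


μ = E[X] = 37/12, a = 18.
Markov: P[X ≥ 18] ≤ μ/a = (37/12)/18 = 37/216.
Numerically: ≈ 0.17130.
(Since a = 18 > μ = 3.08333, the bound 37/216 is < 1 and informative.)

P[X ≥ 18] ≤ 37/216 ≈ 0.17130.


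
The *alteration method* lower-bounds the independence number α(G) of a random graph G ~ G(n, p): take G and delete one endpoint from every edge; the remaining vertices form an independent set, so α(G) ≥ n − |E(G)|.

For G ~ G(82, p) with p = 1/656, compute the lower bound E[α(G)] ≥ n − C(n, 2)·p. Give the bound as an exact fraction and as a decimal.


E[|E(G)|] = C(82, 2)·p = 3321 · (1/656) = 81/16.
E[α(G)] ≥ n − E[|E(G)|] = 82 − 81/16 = 1231/16.
Numerically: ≈ 76.9375.
(This is only a lower bound; the true E[α(G)] may be larger.)

E[α(G)] ≥ 1231/16 ≈ 76.9375.


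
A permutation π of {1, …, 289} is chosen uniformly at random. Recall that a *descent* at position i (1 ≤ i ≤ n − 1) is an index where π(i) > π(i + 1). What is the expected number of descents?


Write X = Σ X_I over i = 1, …, 288, with X_I the indicator of one descent.
There are 288 indicators.
For each fixed i, the pair (π(i), π(i+1)) is a uniformly random ordered pair of distinct values from {1, …, 289}; by symmetry P[π(i) > π(i+1)] = 1/2.
By linearity: E[X] = 288 · (1/2) = (289 − 1) · (1/2) = 144 ≈ 144.000000.

E[X] = 144 = 144.000000.


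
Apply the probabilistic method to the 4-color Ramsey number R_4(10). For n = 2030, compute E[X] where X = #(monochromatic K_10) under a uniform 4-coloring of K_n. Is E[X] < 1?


E[X] = C(2030, 10) · 4^{1 − 45} = 320298626039392096327195965 · 4^{−44} = 320298626039392096327195965/309485009821345068724781056.
As a reduced fraction: E[X] = 320298626039392096327195965/309485009821345068724781056 ≈ 1.0349407.
Is E[X] < 1? NO.
Since E[X] ≥ 1, the first-moment bound is inconclusive at n = 2030; it does NOT by itself certify R_4(10) > 2030.

E[X] = 320298626039392096327195965/309485009821345068724781056 ≈ 1.0349407; E[X] ≥ 1; first-moment method inconclusive here.


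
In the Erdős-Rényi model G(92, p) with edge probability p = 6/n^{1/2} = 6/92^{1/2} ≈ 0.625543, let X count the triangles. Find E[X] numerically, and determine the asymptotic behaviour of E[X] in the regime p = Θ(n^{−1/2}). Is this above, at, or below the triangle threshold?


Number of potential triangles: C(92, 3) = 125580.
Each occurs with probability p³ ≈ (0.625543)³ ≈ 2.44777790e-01.
By linearity: E[X] = C(92, 3)·p³ ≈ 125580 · 2.44777790e-01 ≈ 30739.194920.
Since α = 1/2 < 1, p = c/n^{1/2} ≫ 1/n is above the triangle threshold p ~ 1/n. Asymptotically E[X] ~ (c³/6)·n^{3(1−α)} = (6³/6)·n^{1.5} → ∞; triangles are abundant w.h.p.

E[X] ≈ 30739.194920; in regime p = Θ(1/n^{1/2}) E[X] diverges (above the triangle threshold p ~ 1/n).


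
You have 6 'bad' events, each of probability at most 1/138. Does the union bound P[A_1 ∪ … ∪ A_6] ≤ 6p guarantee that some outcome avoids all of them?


Union bound: P[∪_{i=1}^{6} A_i] ≤ Σ_i P[A_i] ≤ 6·p = 6·(1/138) = 1/23.
Numerically: 1/23 ≈ 0.043478.
Is 1/23 < 1? YES.
Since P[∪ A_i] ≤ 1/23 < 1, the complement has P[∩ A_i^c] ≥ 1 − 1/23 = 22/23 > 0, so some outcome avoids every A_i.

6·p = 1/23 ≈ 0.043478; existence CERTIFIED by the union bound.


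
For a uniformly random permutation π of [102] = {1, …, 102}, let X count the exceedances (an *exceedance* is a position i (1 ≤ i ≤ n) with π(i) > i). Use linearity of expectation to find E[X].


Write X = Σ_{i=1}^{102} X_i, where X_i = 1_{π(i) > i}.
For each fixed i, π(i) is uniform over {1, …, 102} (marginal of a uniform permutation), so P[π(i) > i] = (n − i)/n. Summing: Σ_{i=1}^{102} (n − i)/n = (0 + 1 + … + 101)/102 = 102(102 − 1)/(2·102) = (102 − 1)/2.
Hence E[X] = Σ_{i=1}^{102} (102 − i)/102 = 101/2 ≈ 50.50000.

E[X] = 101/2 = 50.50000.


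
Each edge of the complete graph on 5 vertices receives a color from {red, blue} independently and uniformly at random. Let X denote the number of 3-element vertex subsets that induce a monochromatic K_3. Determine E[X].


Let X = Σ_S X_S over the C(5, 3) = 10 subsets S of size 3, where X_S = 1 if the K_3 on S is monochromatic.
For a fixed S, the K_3 on S has C(3, 2) = 3 edges. P[all 3 edges red] = (1/2)^3, and likewise for blue, so P[monochromatic] = 2·(1/2)^3 = 2^{1 − 3} = 1/4.
By linearity: E[X] = C(5, 3) · 2^{1 − 3} = 10 · 1/4 = 5/2.
Numerically: E[X] ≈ 2.500000.

E[X] = C(5,3)·2^(1−C(3,2)) = 5/2 ≈ 2.500000.


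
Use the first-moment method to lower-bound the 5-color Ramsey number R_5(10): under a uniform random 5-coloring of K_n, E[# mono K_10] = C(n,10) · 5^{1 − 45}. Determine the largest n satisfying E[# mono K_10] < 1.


We need C(n, 10) · 5^{1 − 45} < 1, i.e. C(n, 10) < 5^{45 − 1} = 5684341886080801486968994140625.
Check values of n near the boundary:
  n = 5390: C(5390, 10) = 5655833965919099070255434039753; 5655833965919099070255434039753 < 5684341886080801486968994140625? YES
  n = 5391: C(5391, 10) = 5666344714787188828795213697883; 5666344714787188828795213697883 < 5684341886080801486968994140625? YES
  n = 5392: C(5392, 10) = 5676873040158402483252283957448; 5676873040158402483252283957448 < 5684341886080801486968994140625? YES
  n = 5393: C(5393, 10) = 5687418968154238267170642278008; 5687418968154238267170642278008 < 5684341886080801486968994140625? NO
  n = 5394: C(5394, 10) = 5697982524930156243149785372878; 5697982524930156243149785372878 < 5684341886080801486968994140625? NO
The largest n with C(n, 10) < 5684341886080801486968994140625 is n = 5392 (where E[X] = 5676873040158402483252283957448/5684341886080801486968994140625 ≈ 0.9987). Hence R_5(10) > 5392, i.e. R_5(10) ≥ 5393.

Largest n = 5392; hence R_5(10) > 5392.


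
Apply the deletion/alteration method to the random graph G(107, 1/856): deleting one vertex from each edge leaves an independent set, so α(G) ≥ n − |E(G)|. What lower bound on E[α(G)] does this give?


E[|E(G)|] = C(107, 2)·p = 5671 · (1/856) = 53/8.
E[α(G)] ≥ n − E[|E(G)|] = 107 − 53/8 = 803/8.
Numerically: ≈ 100.37500.
(This is only a lower bound; the true E[α(G)] may be larger.)

E[α(G)] ≥ 803/8 ≈ 100.37500.


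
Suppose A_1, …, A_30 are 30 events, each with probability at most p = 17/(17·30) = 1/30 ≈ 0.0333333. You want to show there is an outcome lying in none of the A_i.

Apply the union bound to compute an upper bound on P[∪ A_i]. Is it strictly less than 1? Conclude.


Union bound: P[∪_{i=1}^{30} A_i] ≤ Σ_i P[A_i] ≤ 30·p = 30·(1/30) = 1.
Numerically: 1 ≈ 1.0000000.
Is 1 < 1? NO.
Since the bound 1 is ≥ 1, the union bound is uninformative here; it does NOT by itself certify existence.

30·p = 1 ≈ 1.0000000; existence NOT certified by the union bound.


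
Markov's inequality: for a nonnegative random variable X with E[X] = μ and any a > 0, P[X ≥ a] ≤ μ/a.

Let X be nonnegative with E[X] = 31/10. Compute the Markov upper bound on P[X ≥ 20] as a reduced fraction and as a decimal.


μ = E[X] = 31/10, a = 20.
Markov: P[X ≥ 20] ≤ μ/a = (31/10)/20 = 31/200.
Numerically: ≈ 0.155.
(Since a = 20 > μ = 3.100, the bound 31/200 is < 1 and informative.)

P[X ≥ 20] ≤ 31/200 ≈ 0.155.


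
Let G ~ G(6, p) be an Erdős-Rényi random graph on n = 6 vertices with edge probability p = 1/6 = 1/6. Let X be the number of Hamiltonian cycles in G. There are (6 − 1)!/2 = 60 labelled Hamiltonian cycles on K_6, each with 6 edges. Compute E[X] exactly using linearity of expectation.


K_6 has (6 − 1)!/2 = 60 labelled Hamiltonian cycles.
For each such Hamiltonian cycle H, let X_H = 1 if all 6 edges of H are present in G. Then P[X_H = 1] = p^{6} = (1/6)^{6} = 1/46656.
By linearity of expectation: E[X] = Σ_H E[X_H] = 60 · p^{6} = 60 · 1/46656 = 5/3888.
Numerically: E[X] ≈ 0.00128601.

E[X] = 60 · (1/6)^{6} = 5/3888 ≈ 0.00128601.


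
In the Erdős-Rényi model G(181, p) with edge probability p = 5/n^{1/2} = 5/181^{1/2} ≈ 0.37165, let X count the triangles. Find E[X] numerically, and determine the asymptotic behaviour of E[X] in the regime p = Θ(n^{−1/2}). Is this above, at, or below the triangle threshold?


Number of potential triangles: C(181, 3) = 971970.
Each occurs with probability p³ ≈ (0.37165)³ ≈ 5.1332469e-02.
By linearity: E[X] = C(181, 3)·p³ ≈ 971970 · 5.1332469e-02 ≈ 49893.61957.
Since α = 1/2 < 1, p = c/n^{1/2} ≫ 1/n is above the triangle threshold p ~ 1/n. Asymptotically E[X] ~ (c³/6)·n^{3(1−α)} = (5³/6)·n^{1.5} → ∞; triangles are abundant w.h.p.

E[X] ≈ 49893.61957; in regime p = Θ(1/n^{1/2}) E[X] diverges (above the triangle threshold p ~ 1/n).


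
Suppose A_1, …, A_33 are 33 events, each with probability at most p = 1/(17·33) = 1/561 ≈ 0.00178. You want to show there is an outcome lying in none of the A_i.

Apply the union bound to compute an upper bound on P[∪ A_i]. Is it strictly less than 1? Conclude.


Union bound: P[∪_{i=1}^{33} A_i] ≤ Σ_i P[A_i] ≤ 33·p = 33·(1/561) = 1/17.
Numerically: 1/17 ≈ 0.05882.
Is 1/17 < 1? YES.
Since P[∪ A_i] ≤ 1/17 < 1, the complement has P[∩ A_i^c] ≥ 1 − 1/17 = 16/17 > 0, so some outcome avoids every A_i.

33·p = 1/17 ≈ 0.05882; existence CERTIFIED by the union bound.


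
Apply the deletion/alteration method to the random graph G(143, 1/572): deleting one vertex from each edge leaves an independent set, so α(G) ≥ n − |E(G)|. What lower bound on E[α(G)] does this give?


E[|E(G)|] = C(143, 2)·p = 10153 · (1/572) = 71/4.
E[α(G)] ≥ n − E[|E(G)|] = 143 − 71/4 = 501/4.
Numerically: ≈ 125.250000.
(This is only a lower bound; the true E[α(G)] may be larger.)

E[α(G)] ≥ 501/4 ≈ 125.250000.


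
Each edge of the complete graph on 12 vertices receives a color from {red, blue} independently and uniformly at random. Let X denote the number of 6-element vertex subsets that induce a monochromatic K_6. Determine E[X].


Let X = Σ_S X_S over the C(12, 6) = 924 subsets S of size 6, where X_S = 1 if the K_6 on S is monochromatic.
For a fixed S, the K_6 on S has C(6, 2) = 15 edges. P[all 15 edges red] = (1/2)^15, and likewise for blue, so P[monochromatic] = 2·(1/2)^15 = 2^{1 − 15} = 1/16384.
By linearity of expectation: E[X] = C(12, 6) · 2^{1 − 15} = 924 · 1/16384 = 231/4096.
Numerically: E[X] ≈ 0.056.

E[X] = C(12,6)·2^(1−C(6,2)) = 231/4096 ≈ 0.056.


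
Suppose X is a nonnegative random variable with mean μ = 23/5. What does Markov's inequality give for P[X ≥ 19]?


μ = E[X] = 23/5, a = 19.
Markov: P[X ≥ 19] ≤ μ/a = (23/5)/19 = 23/95.
Numerically: ≈ 0.24211.
(Since a = 19 > μ = 4.60000, the bound 23/95 is < 1 and informative.)

P[X ≥ 19] ≤ 23/95 ≈ 0.24211.


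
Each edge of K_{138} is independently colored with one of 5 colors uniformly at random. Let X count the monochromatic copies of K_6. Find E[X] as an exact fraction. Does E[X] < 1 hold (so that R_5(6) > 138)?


E[X] = C(138, 6) · 5^{1 − 15} = 8592039666 · 5^{−14} = 8592039666/6103515625.
As a reduced fraction: E[X] = 8592039666/6103515625 ≈ 1.4077.
Is E[X] < 1? NO.
Since E[X] ≥ 1, the first-moment bound is inconclusive at n = 138; it does NOT by itself certify R_5(6) > 138.

E[X] = 8592039666/6103515625 ≈ 1.4077; E[X] ≥ 1; first-moment method inconclusive here.


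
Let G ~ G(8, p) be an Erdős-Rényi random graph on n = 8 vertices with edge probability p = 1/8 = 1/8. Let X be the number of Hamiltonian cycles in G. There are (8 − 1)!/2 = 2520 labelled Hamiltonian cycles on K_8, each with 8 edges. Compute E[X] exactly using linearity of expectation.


K_8 has (8 − 1)!/2 = 2520 labelled Hamiltonian cycles.
For each such Hamiltonian cycle H, let X_H = 1 if all 8 edges of H are present in G. Then P[X_H = 1] = p^{8} = (1/8)^{8} = 1/16777216.
By linearity: E[X] = Σ_H E[X_H] = 2520 · p^{8} = 2520 · 1/16777216 = 315/2097152.
Numerically: E[X] ≈ 0.0001502.

E[X] = 2520 · (1/8)^{8} = 315/2097152 ≈ 0.0001502.


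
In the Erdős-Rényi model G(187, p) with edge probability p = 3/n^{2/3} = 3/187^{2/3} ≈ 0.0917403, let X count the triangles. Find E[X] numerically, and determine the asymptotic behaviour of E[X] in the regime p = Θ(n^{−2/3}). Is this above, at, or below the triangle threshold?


Number of potential triangles: C(187, 3) = 1072445.
Each occurs with probability p³ ≈ (0.0917403)³ ≈ 7.72112442e-04.
By linearity: E[X] = C(187, 3)·p³ ≈ 1072445 · 7.72112442e-04 ≈ 828.048128.
Since α = 2/3 < 1, p = c/n^{2/3} ≫ 1/n is above the triangle threshold p ~ 1/n. Asymptotically E[X] ~ (c³/6)·n^{3(1−α)} = (3³/6)·n^{1} → ∞; triangles are abundant w.h.p.

E[X] ≈ 828.048128; in regime p = Θ(1/n^{2/3}) E[X] diverges (above the triangle threshold p ~ 1/n).


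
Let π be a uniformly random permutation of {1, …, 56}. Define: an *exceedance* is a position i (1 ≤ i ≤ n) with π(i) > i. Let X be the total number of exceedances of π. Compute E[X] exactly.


Write X = Σ_{i=1}^{56} X_i, where X_i = 1_{π(i) > i}.
For each fixed i, π(i) is uniform over {1, …, 56} (marginal of a uniform permutation), so P[π(i) > i] = (n − i)/n. Summing: Σ_{i=1}^{56} (n − i)/n = (0 + 1 + … + 55)/56 = 56(56 − 1)/(2·56) = (56 − 1)/2.
Hence E[X] = Σ_{i=1}^{56} (56 − i)/56 = 55/2 ≈ 27.50000.

E[X] = 55/2 = 27.50000.


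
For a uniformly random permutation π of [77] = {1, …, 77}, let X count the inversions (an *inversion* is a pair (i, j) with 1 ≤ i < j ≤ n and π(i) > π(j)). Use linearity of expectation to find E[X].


Write X = Σ X_I over the C(77, 2) = 2926 pairs i < j, with X_I the indicator of one inversion.
There are 2926 indicators.
For each fixed pair i < j, the values π(i) and π(j) are two distinct elements of {1, …, 77} in uniformly random order; by symmetry P[π(i) > π(j)] = 1/2.
By linearity: E[X] = 2926 · (1/2) = C(77, 2) · (1/2) = 2926/2 = 1463 ≈ 1463.000000.

E[X] = 1463 = 1463.000000.
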